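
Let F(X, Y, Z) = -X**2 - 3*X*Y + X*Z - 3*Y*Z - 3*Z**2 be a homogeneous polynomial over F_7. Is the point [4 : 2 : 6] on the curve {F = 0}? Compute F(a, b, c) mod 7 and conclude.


F(4,2,6) ≡ 1 (mod 7); P is NOT on the curve.

Evaluate F(4, 2, 6) term-by-term (mod 7).
  -X**2 ↦ -1·16·1·1 = -16
  -3*X*Y ↦ -3·4·2·1 = -24
  X*Z ↦ 1·4·1·6 = 24
  -3*Y*Z ↦ -3·1·2·6 = -36
  -3*Z**2 ↦ -3·1·1·36 = -108
Sum: F(4, 2, 6) = (-16) + (-24) + (24) + (-36) + (-108) = -160.
Reducing mod 7: -160 ≡ 1 (mod 7).
Since F(a, b, c) ≡ 1 ≠ 0 (mod 7), P does NOT lie on the curve.


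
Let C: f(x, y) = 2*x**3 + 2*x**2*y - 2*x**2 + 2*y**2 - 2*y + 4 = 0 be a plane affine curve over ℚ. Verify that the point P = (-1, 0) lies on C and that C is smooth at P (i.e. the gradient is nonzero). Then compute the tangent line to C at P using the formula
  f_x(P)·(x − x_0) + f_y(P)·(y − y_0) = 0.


Tangent line at P: 10*x + 10 = 0.

Step 1: f(-1, 0) = 0, so P lies on C.
Step 2: partial derivatives
  f_x(x, y) = 6*x**2 + 4*x*y - 4*x, f_y(x, y) = 2*x**2 + 4*y - 2.
  f_x(P) = 10, f_y(P) = 0 (gradient nonzero, so P is smooth).
Step 3: tangent line at P: 10·(x − -1) + 0·(y − 0) = 0.
Expanding: 10*x + 10 = 0.


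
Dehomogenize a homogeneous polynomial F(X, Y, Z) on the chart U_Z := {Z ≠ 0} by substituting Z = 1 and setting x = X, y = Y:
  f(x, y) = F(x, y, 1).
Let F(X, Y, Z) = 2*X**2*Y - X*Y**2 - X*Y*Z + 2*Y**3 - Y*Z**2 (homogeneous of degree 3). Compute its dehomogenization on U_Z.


f(x, y) = 2*x**2*y - x*y**2 - x*y + 2*y**3 - y

On U_Z we set Z = 1. Each monomial c·X^i·Y^j·Z^k in F becomes c·x^i·y^j·1^k = c·x^i·y^j.
Substituting Z = 1: F(X, Y, 1) = 2*x**2*y - x*y**2 - x*y + 2*y**3 - y.
Note: deg(f) ≤ deg(F) = 3; strict inequality happens when F is divisible by Z (lost terms).


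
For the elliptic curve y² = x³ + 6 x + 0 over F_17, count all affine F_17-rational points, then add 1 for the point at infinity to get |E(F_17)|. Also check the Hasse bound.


Affine points = {(0, 0), (5, 6), (5, 11), (8, 4), (8, 13), (9, 1), (9, 16), (12, 7), (12, 10)}; affine count = 9; |E(F_17)| = 10.

Discriminant check: Δ ∝ 4a³ + 27b² = 4·6³ + 27·0² = 4·216 + 27·0 ≡ 14 (mod 17). Nonzero ⇒ E is nonsingular.
For each x ∈ F_17, compute rhs = x³ + 6·x + 0 mod 17, then count y ∈ F_17 with y² ≡ rhs.
  x = 0: rhs = 0, matching y values: 0 (1 points).
  x = 1: rhs = 7, matching y values: none (0 points).
  x = 2: rhs = 3, matching y values: none (0 points).
  x = 3: rhs = 11, matching y values: none (0 points).
  x = 4: rhs = 3, matching y values: none (0 points).
  x = 5: rhs = 2, matching y values: 6, 11 (2 points).
  x = 6: rhs = 14, matching y values: none (0 points).
  x = 7: rhs = 11, matching y values: none (0 points).
  x = 8: rhs = 16, matching y values: 4, 13 (2 points).
  x = 9: rhs = 1, matching y values: 1, 16 (2 points).
  x = 10: rhs = 6, matching y values: none (0 points).
  x = 11: rhs = 3, matching y values: none (0 points).
  x = 12: rhs = 15, matching y values: 7, 10 (2 points).
  x = 13: rhs = 14, matching y values: none (0 points).
  x = 14: rhs = 6, matching y values: none (0 points).
  x = 15: rhs = 14, matching y values: none (0 points).
  x = 16: rhs = 10, matching y values: none (0 points).
Total affine count: 9.
Full point count |E(F_17)| = 9 + 1 = 10.
Hasse bound: |10 − (17+1)| = |-8| = 8 ≤ 2√17 ≈ 8.2462 ✓.


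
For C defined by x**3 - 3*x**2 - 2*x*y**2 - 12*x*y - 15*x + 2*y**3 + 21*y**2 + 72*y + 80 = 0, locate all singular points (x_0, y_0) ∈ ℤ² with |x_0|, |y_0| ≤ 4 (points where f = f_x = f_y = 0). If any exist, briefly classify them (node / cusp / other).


Singular points: {(1, -3)}; classification: cusp.

Compute partial derivatives:
  f_x = 3*x**2 - 6*x - 2*y**2 - 12*y - 15.
  f_y = -4*x*y - 12*x + 6*y**2 + 42*y + 72.
Scan x_0 ∈ {−4, ..., 4}. For each x_0, f_y(x_0, y) is a polynomial in y; find its integer roots y ∈ {−4, ..., 4}, then test f_x and f at those candidates.
  x = -4: f_y(-4, y) = 6*y**2 + 58*y + 120; vanishes at y ∈ {-3}. (-4, -3): f_x = 75 ≠ 0.
  x = -3: f_y(-3, y) = 6*y**2 + 54*y + 108; vanishes at y ∈ {-3}. (-3, -3): f_x = 48 ≠ 0.
  x = -2: f_y(-2, y) = 6*y**2 + 50*y + 96; vanishes at y ∈ {-3}. (-2, -3): f_x = 27 ≠ 0.
  x = -1: f_y(-1, y) = 6*y**2 + 46*y + 84; vanishes at y ∈ {-3}. (-1, -3): f_x = 12 ≠ 0.
  x = 0: f_y(0, y) = 6*y**2 + 42*y + 72; vanishes at y ∈ {-4, -3}. (0, -4): f_x = 1 ≠ 0; (0, -3): f_x = 3 ≠ 0.
  x = 1: f_y(1, y) = 6*y**2 + 38*y + 60; vanishes at y ∈ {-3}. (1, -3): f_x = 0, f = 0 — SINGULAR.
  x = 2: f_y(2, y) = 6*y**2 + 34*y + 48; vanishes at y ∈ {-3}. (2, -3): f_x = 3 ≠ 0.
  x = 3: f_y(3, y) = 6*y**2 + 30*y + 36; vanishes at y ∈ {-3, -2}. (3, -3): f_x = 12 ≠ 0; (3, -2): f_x = 10 ≠ 0.
  x = 4: f_y(4, y) = 6*y**2 + 26*y + 24; vanishes at y ∈ {-3}. (4, -3): f_x = 27 ≠ 0.
Only singular point on the grid: (1, -3).
Classify: substitute x = 1 + u, y = -3 + v and expand: f = u**3 - 2*u*v**2 + 2*v**3 + v**2.
No constant or linear terms (consistent with a singular point). Quadratic part: v**2. Cubic part: u**3 - 2*u*v**2 + 2*v**3.
The quadratic part v**2 is a perfect square, so there is a single (double) tangent line v = 0, i.e. y = -3. Restricting the cubic part to that line (v = 0) leaves u**3 ≠ 0, so f is not divisible by v and the branch is v² ≈ -u**3 to lowest order — this is a cusp.
Classification: cusp.


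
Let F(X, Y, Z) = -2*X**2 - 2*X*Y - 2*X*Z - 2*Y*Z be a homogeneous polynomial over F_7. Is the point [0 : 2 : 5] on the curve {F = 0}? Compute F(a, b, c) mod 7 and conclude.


F(0,2,5) ≡ 1 (mod 7); P is NOT on the curve.

Evaluate F(0, 2, 5) term-by-term (mod 7).
  -2*X**2 ↦ -2·0·1·1 = 0
  -2*X*Y ↦ -2·0·2·1 = 0
  -2*X*Z ↦ -2·0·1·5 = 0
  -2*Y*Z ↦ -2·1·2·5 = -20
Sum: F(0, 2, 5) = (0) + (0) + (0) + (-20) = -20.
Reducing mod 7: -20 ≡ 1 (mod 7).
Since F(a, b, c) ≡ 1 ≠ 0 (mod 7), P does NOT lie on the curve.


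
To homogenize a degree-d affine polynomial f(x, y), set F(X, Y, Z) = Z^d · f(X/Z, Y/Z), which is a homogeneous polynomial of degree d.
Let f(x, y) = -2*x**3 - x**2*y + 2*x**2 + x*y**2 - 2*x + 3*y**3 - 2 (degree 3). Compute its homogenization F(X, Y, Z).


F(X, Y, Z) = -2*X**3 - X**2*Y + 2*X**2*Z + X*Y**2 - 2*X*Z**2 + 3*Y**3 - 2*Z**3

deg(f) = 3.
Substitute x = X/Z, y = Y/Z into f, then multiply by Z^3.
  monomial -2·x^3·y^0 ↦ -2·X^3·Y^0·Z^0.
  monomial -1·x^2·y^1 ↦ -1·X^2·Y^1·Z^0.
  monomial 2·x^2·y^0 ↦ 2·X^2·Y^0·Z^1.
  monomial 1·x^1·y^2 ↦ 1·X^1·Y^2·Z^0.
  monomial -2·x^1·y^0 ↦ -2·X^1·Y^0·Z^2.
  monomial 3·x^0·y^3 ↦ 3·X^0·Y^3·Z^0.
  monomial -2·x^0·y^0 ↦ -2·X^0·Y^0·Z^3.
Collecting: F(X, Y, Z) = -2*X**3 - X**2*Y + 2*X**2*Z + X*Y**2 - 2*X*Z**2 + 3*Y**3 - 2*Z**3.


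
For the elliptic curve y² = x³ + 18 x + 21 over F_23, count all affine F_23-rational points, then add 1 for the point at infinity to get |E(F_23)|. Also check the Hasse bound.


Affine points = {(5, 11), (5, 12), (6, 0), (11, 3), (11, 20), (14, 2), (14, 21), (15, 3), (15, 20), (16, 9), (16, 14), (18, 6), (18, 17), (19, 0), (20, 3), (20, 20), (21, 0), (22, 5), (22, 18)}; affine count = 19; |E(F_23)| = 20.

Discriminant check: Δ ∝ 4a³ + 27b² = 4·18³ + 27·21² = 4·5832 + 27·441 ≡ 22 (mod 23). Nonzero ⇒ E is nonsingular.
For each x ∈ F_23, compute rhs = x³ + 18·x + 21 mod 23, then count y ∈ F_23 with y² ≡ rhs.
  x = 0: rhs = 21, matching y values: none (0 points).
  x = 1: rhs = 17, matching y values: none (0 points).
  x = 2: rhs = 19, matching y values: none (0 points).
  x = 3: rhs = 10, matching y values: none (0 points).
  x = 4: rhs = 19, matching y values: none (0 points).
  x = 5: rhs = 6, matching y values: 11, 12 (2 points).
  x = 6: rhs = 0, matching y values: 0 (1 points).
  x = 7: rhs = 7, matching y values: none (0 points).
  x = 8: rhs = 10, matching y values: none (0 points).
  x = 9: rhs = 15, matching y values: none (0 points).
  x = 10: rhs = 5, matching y values: none (0 points).
  x = 11: rhs = 9, matching y values: 3, 20 (2 points).
  x = 12: rhs = 10, matching y values: none (0 points).
  x = 13: rhs = 14, matching y values: none (0 points).
  x = 14: rhs = 4, matching y values: 2, 21 (2 points).
  x = 15: rhs = 9, matching y values: 3, 20 (2 points).
  x = 16: rhs = 12, matching y values: 9, 14 (2 points).
  x = 17: rhs = 19, matching y values: none (0 points).
  x = 18: rhs = 13, matching y values: 6, 17 (2 points).
  x = 19: rhs = 0, matching y values: 0 (1 points).
  x = 20: rhs = 9, matching y values: 3, 20 (2 points).
  x = 21: rhs = 0, matching y values: 0 (1 points).
  x = 22: rhs = 2, matching y values: 5, 18 (2 points).
Total affine count: 19.
Full point count |E(F_23)| = 19 + 1 = 20.
Hasse bound: |20 − (23+1)| = |-4| = 4 ≤ 2√23 ≈ 9.5917 ✓.


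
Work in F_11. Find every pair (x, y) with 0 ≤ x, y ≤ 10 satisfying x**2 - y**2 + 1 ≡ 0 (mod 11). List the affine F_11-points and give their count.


Affine F_11-points: {(0, 1), (0, 10), (2, 4), (2, 7), (5, 2), (5, 9), (6, 2), (6, 9), (9, 4), (9, 7)}; count = 10.

For each of the 121 pairs (x, y) ∈ F_11², evaluate f(x, y) mod 11. Record the zeros.
  x = 0: [0↦1, 1↦0, 2↦8, 3↦3, 4↦7, 5↦9, 6↦9, 7↦7, 8↦3, 9↦8, 10↦0]  zeros at y ∈ {1, 10}
  x = 1: [0↦2, 1↦1, 2↦9, 3↦4, 4↦8, 5↦10, 6↦10, 7↦8, 8↦4, 9↦9, 10↦1]  zeros at y ∈ ∅
  x = 2: [0↦5, 1↦4, 2↦1, 3↦7, 4↦0, 5↦2, 6↦2, 7↦0, 8↦7, 9↦1, 10↦4]  zeros at y ∈ {4, 7}
  x = 3: [0↦10, 1↦9, 2↦6, 3↦1, 4↦5, 5↦7, 6↦7, 7↦5, 8↦1, 9↦6, 10↦9]  zeros at y ∈ ∅
  x = 4: [0↦6, 1↦5, 2↦2, 3↦8, 4↦1, 5↦3, 6↦3, 7↦1, 8↦8, 9↦2, 10↦5]  zeros at y ∈ ∅
  x = 5: [0↦4, 1↦3, 2↦0, 3↦6, 4↦10, 5↦1, 6↦1, 7↦10, 8↦6, 9↦0, 10↦3]  zeros at y ∈ {2, 9}
  x = 6: [0↦4, 1↦3, 2↦0, 3↦6, 4↦10, 5↦1, 6↦1, 7↦10, 8↦6, 9↦0, 10↦3]  zeros at y ∈ {2, 9}
  x = 7: [0↦6, 1↦5, 2↦2, 3↦8, 4↦1, 5↦3, 6↦3, 7↦1, 8↦8, 9↦2, 10↦5]  zeros at y ∈ ∅
  x = 8: [0↦10, 1↦9, 2↦6, 3↦1, 4↦5, 5↦7, 6↦7, 7↦5, 8↦1, 9↦6, 10↦9]  zeros at y ∈ ∅
  x = 9: [0↦5, 1↦4, 2↦1, 3↦7, 4↦0, 5↦2, 6↦2, 7↦0, 8↦7, 9↦1, 10↦4]  zeros at y ∈ {4, 7}
  x = 10: [0↦2, 1↦1, 2↦9, 3↦4, 4↦8, 5↦10, 6↦10, 7↦8, 8↦4, 9↦9, 10↦1]  zeros at y ∈ ∅
Collecting zeros: affine points = {(0, 1), (0, 10), (2, 4), (2, 7), (5, 2), (5, 9), (6, 2), (6, 9), (9, 4), (9, 7)}.
Total count |C(F_11)_aff| = 10.


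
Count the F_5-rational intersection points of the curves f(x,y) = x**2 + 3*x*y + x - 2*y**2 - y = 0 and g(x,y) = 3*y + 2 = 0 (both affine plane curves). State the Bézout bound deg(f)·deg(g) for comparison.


Common zeros: ∅; count = 0; Bézout bound = 2.

deg(f) = 2, deg(g) = 1, so Bézout bound = 2.
Scan x ∈ F_5. For each x, list the y ∈ F_5 with f(x, y) ≡ 0 and those with g(x, y) ≡ 0 (mod 5); the common zeros in that column are the intersection.
  x = 0: f ≡ 0 at y ∈ {0, 2}; g ≡ 0 at y ∈ {1}; common: ∅.
  x = 1: f ≡ 0 at y ∈ {3}; g ≡ 0 at y ∈ {1}; common: ∅.
  x = 2: f ≡ 0 at y ∈ ∅; g ≡ 0 at y ∈ {1}; common: ∅.
  x = 3: f ≡ 0 at y ∈ {2}; g ≡ 0 at y ∈ {1}; common: ∅.
  x = 4: f ≡ 0 at y ∈ {0, 3}; g ≡ 0 at y ∈ {1}; common: ∅.
Collecting: common zeros = ∅, so the count is 0.
Comparison with the Bézout bound: 0 ≤ 2 = deg(f)·deg(g), as expected for curves with no common component (the affine F_5-count falls short of the bound because intersections may lie at infinity, over extension fields, or carry multiplicity).


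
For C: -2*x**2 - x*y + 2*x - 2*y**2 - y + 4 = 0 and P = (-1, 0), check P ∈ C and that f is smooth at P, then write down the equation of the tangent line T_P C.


Tangent line at P: 6*x + 6 = 0.

Step 1: f(-1, 0) = 0, so P lies on C.
Step 2: partial derivatives
  f_x(x, y) = -4*x - y + 2, f_y(x, y) = -x - 4*y - 1.
  f_x(P) = 6, f_y(P) = 0 (gradient nonzero, so P is smooth).
Step 3: tangent line at P: 6·(x − -1) + 0·(y − 0) = 0.
Expanding: 6*x + 6 = 0.


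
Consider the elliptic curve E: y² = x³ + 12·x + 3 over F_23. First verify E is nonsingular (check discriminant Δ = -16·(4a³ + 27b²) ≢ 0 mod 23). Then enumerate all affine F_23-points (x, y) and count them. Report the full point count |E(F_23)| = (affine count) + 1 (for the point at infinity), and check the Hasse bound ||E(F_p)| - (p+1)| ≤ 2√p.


Affine points = {(0, 7), (0, 16), (1, 4), (1, 19), (2, 9), (2, 14), (4, 0), (5, 2), (5, 21), (7, 4), (7, 19), (8, 6), (8, 17), (9, 9), (9, 14), (12, 9), (12, 14), (15, 4), (15, 19), (16, 6), (16, 17), (18, 5), (18, 18), (19, 11), (19, 12), (20, 3), (20, 20), (22, 6), (22, 17)}; affine count = 29; |E(F_23)| = 30.

Discriminant check: Δ ∝ 4a³ + 27b² = 4·12³ + 27·3² = 4·1728 + 27·9 ≡ 2 (mod 23). Nonzero ⇒ E is nonsingular.
For each x ∈ F_23, compute rhs = x³ + 12·x + 3 mod 23, then count y ∈ F_23 with y² ≡ rhs.
  x = 0: rhs = 3, matching y values: 7, 16 (2 points).
  x = 1: rhs = 16, matching y values: 4, 19 (2 points).
  x = 2: rhs = 12, matching y values: 9, 14 (2 points).
  x = 3: rhs = 20, matching y values: none (0 points).
  x = 4: rhs = 0, matching y values: 0 (1 points).
  x = 5: rhs = 4, matching y values: 2, 21 (2 points).
  x = 6: rhs = 15, matching y values: none (0 points).
  x = 7: rhs = 16, matching y values: 4, 19 (2 points).
  x = 8: rhs = 13, matching y values: 6, 17 (2 points).
  x = 9: rhs = 12, matching y values: 9, 14 (2 points).
  x = 10: rhs = 19, matching y values: none (0 points).
  x = 11: rhs = 17, matching y values: none (0 points).
  x = 12: rhs = 12, matching y values: 9, 14 (2 points).
  x = 13: rhs = 10, matching y values: none (0 points).
  x = 14: rhs = 17, matching y values: none (0 points).
  x = 15: rhs = 16, matching y values: 4, 19 (2 points).
  x = 16: rhs = 13, matching y values: 6, 17 (2 points).
  x = 17: rhs = 14, matching y values: none (0 points).
  x = 18: rhs = 2, matching y values: 5, 18 (2 points).
  x = 19: rhs = 6, matching y values: 11, 12 (2 points).
  x = 20: rhs = 9, matching y values: 3, 20 (2 points).
  x = 21: rhs = 17, matching y values: none (0 points).
  x = 22: rhs = 13, matching y values: 6, 17 (2 points).
Total affine count: 29.
Full point count |E(F_23)| = 29 + 1 = 30.
Hasse bound: |30 − (23+1)| = |6| = 6 ≤ 2√23 ≈ 9.5917 ✓.


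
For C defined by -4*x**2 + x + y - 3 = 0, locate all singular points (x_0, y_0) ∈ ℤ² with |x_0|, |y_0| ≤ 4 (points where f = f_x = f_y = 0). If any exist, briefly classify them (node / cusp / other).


No singular points in the scanned grid; C is smooth there.

Compute partial derivatives:
  f_x = 1 - 8*x.
  f_y = 1.
f_y = 1 is a nonzero constant, so f_y never vanishes: no point (x, y) can satisfy f = f_x = f_y = 0. In particular no (x, y) ∈ {−4, ..., 4}² is singular; the curve is smooth.


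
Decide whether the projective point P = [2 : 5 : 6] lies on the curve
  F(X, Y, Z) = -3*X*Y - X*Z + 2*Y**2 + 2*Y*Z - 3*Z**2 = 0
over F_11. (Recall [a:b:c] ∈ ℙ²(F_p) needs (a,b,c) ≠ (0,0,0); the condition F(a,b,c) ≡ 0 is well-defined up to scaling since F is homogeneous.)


F(2,5,6) ≡ 4 (mod 11); P is NOT on the curve.

Evaluate F(2, 5, 6) term-by-term (mod 11).
  -3*X*Y ↦ -3·2·5·1 = -30
  -X*Z ↦ -1·2·1·6 = -12
  2*Y**2 ↦ 2·1·25·1 = 50
  2*Y*Z ↦ 2·1·5·6 = 60
  -3*Z**2 ↦ -3·1·1·36 = -108
Sum: F(2, 5, 6) = (-30) + (-12) + (50) + (60) + (-108) = -40.
Reducing mod 11: -40 ≡ 4 (mod 11).
Since F(a, b, c) ≡ 4 ≠ 0 (mod 11), P does NOT lie on the curve.


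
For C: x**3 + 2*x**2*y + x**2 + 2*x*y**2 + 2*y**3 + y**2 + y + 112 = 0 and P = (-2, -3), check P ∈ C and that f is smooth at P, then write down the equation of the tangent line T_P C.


Tangent line at P: 50*x + 81*y + 343 = 0.

Step 1: f(-2, -3) = 0, so P lies on C.
Step 2: partial derivatives
  f_x(x, y) = 3*x**2 + 4*x*y + 2*x + 2*y**2, f_y(x, y) = 2*x**2 + 4*x*y + 6*y**2 + 2*y + 1.
  f_x(P) = 50, f_y(P) = 81 (gradient nonzero, so P is smooth).
Step 3: tangent line at P: 50·(x − -2) + 81·(y − -3) = 0.
Expanding: 50*x + 81*y + 343 = 0.


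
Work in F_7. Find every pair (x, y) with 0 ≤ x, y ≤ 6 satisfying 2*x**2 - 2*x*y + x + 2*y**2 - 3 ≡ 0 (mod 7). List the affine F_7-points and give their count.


Affine F_7-points: {(1, 0), (1, 1), (2, 0), (2, 2), (3, 1), (3, 2)}; count = 6.

For each of the 49 pairs (x, y) ∈ F_7², evaluate f(x, y) mod 7. Record the zeros.
  x = 0: [0↦4, 1↦6, 2↦5, 3↦1, 4↦1, 5↦5, 6↦6]  zeros at y ∈ ∅
  x = 1: [0↦0, 1↦0, 2↦4, 3↦5, 4↦3, 5↦5, 6↦4]  zeros at y ∈ {0, 1}
  x = 2: [0↦0, 1↦5, 2↦0, 3↦6, 4↦2, 5↦2, 6↦6]  zeros at y ∈ {0, 2}
  x = 3: [0↦4, 1↦0, 2↦0, 3↦4, 4↦5, 5↦3, 6↦5]  zeros at y ∈ {1, 2}
  x = 4: [0↦5, 1↦6, 2↦4, 3↦6, 4↦5, 5↦1, 6↦1]  zeros at y ∈ ∅
  x = 5: [0↦3, 1↦2, 2↦5, 3↦5, 4↦2, 5↦3, 6↦1]  zeros at y ∈ ∅
  x = 6: [0↦5, 1↦2, 2↦3, 3↦1, 4↦3, 5↦2, 6↦5]  zeros at y ∈ ∅
Collecting zeros: affine points = {(1, 0), (1, 1), (2, 0), (2, 2), (3, 1), (3, 2)}.
Total count |C(F_7)_aff| = 6.


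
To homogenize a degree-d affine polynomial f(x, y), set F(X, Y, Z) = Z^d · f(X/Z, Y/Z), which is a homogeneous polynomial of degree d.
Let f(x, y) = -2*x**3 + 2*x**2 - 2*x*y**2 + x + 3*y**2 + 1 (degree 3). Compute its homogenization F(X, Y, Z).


F(X, Y, Z) = -2*X**3 + 2*X**2*Z - 2*X*Y**2 + X*Z**2 + 3*Y**2*Z + Z**3

deg(f) = 3.
Substitute x = X/Z, y = Y/Z into f, then multiply by Z^3.
  monomial -2·x^3·y^0 ↦ -2·X^3·Y^0·Z^0.
  monomial 2·x^2·y^0 ↦ 2·X^2·Y^0·Z^1.
  monomial -2·x^1·y^2 ↦ -2·X^1·Y^2·Z^0.
  monomial 1·x^1·y^0 ↦ 1·X^1·Y^0·Z^2.
  monomial 3·x^0·y^2 ↦ 3·X^0·Y^2·Z^1.
  monomial 1·x^0·y^0 ↦ 1·X^0·Y^0·Z^3.
Collecting: F(X, Y, Z) = -2*X**3 + 2*X**2*Z - 2*X*Y**2 + X*Z**2 + 3*Y**2*Z + Z**3.


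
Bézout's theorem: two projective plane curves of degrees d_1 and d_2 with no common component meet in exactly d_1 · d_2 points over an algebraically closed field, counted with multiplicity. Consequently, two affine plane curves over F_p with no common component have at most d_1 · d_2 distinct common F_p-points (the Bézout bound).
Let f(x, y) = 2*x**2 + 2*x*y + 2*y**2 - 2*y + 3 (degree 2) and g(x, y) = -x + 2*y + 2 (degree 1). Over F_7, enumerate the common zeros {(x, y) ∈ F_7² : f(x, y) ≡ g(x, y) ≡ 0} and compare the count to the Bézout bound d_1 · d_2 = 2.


Common zeros: {(0, 6)}; count = 1; Bézout bound = 2.

deg(f) = 2, deg(g) = 1, so Bézout bound = 2.
Scan x ∈ F_7. For each x, list the y ∈ F_7 with f(x, y) ≡ 0 and those with g(x, y) ≡ 0 (mod 7); the common zeros in that column are the intersection.
  x = 0: f ≡ 0 at y ∈ {2, 6}; g ≡ 0 at y ∈ {6}; common: {6}.
  x = 1: f ≡ 0 at y ∈ {1, 6}; g ≡ 0 at y ∈ {3}; common: ∅.
  x = 2: f ≡ 0 at y ∈ {3}; g ≡ 0 at y ∈ {0}; common: ∅.
  x = 3: f ≡ 0 at y ∈ {0, 5}; g ≡ 0 at y ∈ {4}; common: ∅.
  x = 4: f ≡ 0 at y ∈ {0, 4}; g ≡ 0 at y ∈ {1}; common: ∅.
  x = 5: f ≡ 0 at y ∈ {1, 2}; g ≡ 0 at y ∈ {5}; common: ∅.
  x = 6: f ≡ 0 at y ∈ {4, 5}; g ≡ 0 at y ∈ {2}; common: ∅.
Collecting: common zeros = {(0, 6)}, so the count is 1.
Comparison with the Bézout bound: 1 ≤ 2 = deg(f)·deg(g), as expected for curves with no common component (the affine F_7-count falls short of the bound because intersections may lie at infinity, over extension fields, or carry multiplicity).


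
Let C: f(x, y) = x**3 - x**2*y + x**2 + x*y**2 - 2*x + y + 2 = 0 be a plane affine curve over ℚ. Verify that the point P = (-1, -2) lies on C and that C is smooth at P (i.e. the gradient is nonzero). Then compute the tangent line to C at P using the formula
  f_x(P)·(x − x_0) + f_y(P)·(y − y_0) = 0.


Tangent line at P: -x + 4*y + 7 = 0.

Step 1: f(-1, -2) = 0, so P lies on C.
Step 2: partial derivatives
  f_x(x, y) = 3*x**2 - 2*x*y + 2*x + y**2 - 2, f_y(x, y) = -x**2 + 2*x*y + 1.
  f_x(P) = -1, f_y(P) = 4 (gradient nonzero, so P is smooth).
Step 3: tangent line at P: -1·(x − -1) + 4·(y − -2) = 0.
Expanding: -x + 4*y + 7 = 0.


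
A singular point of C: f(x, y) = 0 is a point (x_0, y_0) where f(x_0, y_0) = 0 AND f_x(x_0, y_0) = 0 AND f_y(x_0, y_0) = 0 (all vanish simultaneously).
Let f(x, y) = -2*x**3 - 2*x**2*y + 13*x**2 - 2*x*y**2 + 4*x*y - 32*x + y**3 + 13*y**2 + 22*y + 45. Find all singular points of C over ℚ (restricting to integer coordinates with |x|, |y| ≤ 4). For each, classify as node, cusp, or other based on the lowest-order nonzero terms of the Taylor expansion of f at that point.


Singular points: {(3, -2)}; classification: node.

Compute partial derivatives:
  f_x = -6*x**2 - 4*x*y + 26*x - 2*y**2 + 4*y - 32.
  f_y = -2*x**2 - 4*x*y + 4*x + 3*y**2 + 26*y + 22.
Scan x_0 ∈ {−4, ..., 4}. For each x_0, f_y(x_0, y) is a polynomial in y; find its integer roots y ∈ {−4, ..., 4}, then test f_x and f at those candidates.
  x = -4: f_y(-4, y) = 3*y**2 + 42*y - 26; no integer root y with |y| ≤ 4.
  x = -3: f_y(-3, y) = 3*y**2 + 38*y - 8; no integer root y with |y| ≤ 4.
  x = -2: f_y(-2, y) = 3*y**2 + 34*y + 6; no integer root y with |y| ≤ 4.
  x = -1: f_y(-1, y) = 3*y**2 + 30*y + 16; no integer root y with |y| ≤ 4.
  x = 0: f_y(0, y) = 3*y**2 + 26*y + 22; no integer root y with |y| ≤ 4.
  x = 1: f_y(1, y) = 3*y**2 + 22*y + 24; no integer root y with |y| ≤ 4.
  x = 2: f_y(2, y) = 3*y**2 + 18*y + 22; no integer root y with |y| ≤ 4.
  x = 3: f_y(3, y) = 3*y**2 + 14*y + 16; vanishes at y ∈ {-2}. (3, -2): f_x = 0, f = 0 — SINGULAR.
  x = 4: f_y(4, y) = 3*y**2 + 10*y + 6; no integer root y with |y| ≤ 4.
Only singular point on the grid: (3, -2).
Classify: substitute x = 3 + u, y = -2 + v and expand: f = -2*u**3 - 2*u**2*v - u**2 - 2*u*v**2 + v**3 + v**2.
No constant or linear terms (consistent with a singular point). Quadratic part: -u**2 + v**2. Cubic part: -2*u**3 - 2*u**2*v - 2*u*v**2 + v**3.
The quadratic part v**2 - u**2 = (v − u)(v + u) splits into two distinct linear factors, so there are two distinct tangent lines y − -2 = ±(x − 3) — this is a node (ordinary double point).
Classification: node.


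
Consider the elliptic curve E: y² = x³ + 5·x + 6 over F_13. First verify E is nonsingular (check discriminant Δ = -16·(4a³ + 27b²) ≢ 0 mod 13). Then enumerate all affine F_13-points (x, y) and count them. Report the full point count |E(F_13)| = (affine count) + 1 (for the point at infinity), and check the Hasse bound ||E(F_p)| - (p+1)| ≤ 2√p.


Affine points = {(1, 5), (1, 8), (3, 3), (3, 10), (4, 5), (4, 8), (5, 0), (8, 5), (8, 8), (9, 0), (10, 4), (10, 9), (11, 1), (11, 12), (12, 0)}; affine count = 15; |E(F_13)| = 16.

Discriminant check: Δ ∝ 4a³ + 27b² = 4·5³ + 27·6² = 4·125 + 27·36 ≡ 3 (mod 13). Nonzero ⇒ E is nonsingular.
For each x ∈ F_13, compute rhs = x³ + 5·x + 6 mod 13, then count y ∈ F_13 with y² ≡ rhs.
  x = 0: rhs = 6, matching y values: none (0 points).
  x = 1: rhs = 12, matching y values: 5, 8 (2 points).
  x = 2: rhs = 11, matching y values: none (0 points).
  x = 3: rhs = 9, matching y values: 3, 10 (2 points).
  x = 4: rhs = 12, matching y values: 5, 8 (2 points).
  x = 5: rhs = 0, matching y values: 0 (1 points).
  x = 6: rhs = 5, matching y values: none (0 points).
  x = 7: rhs = 7, matching y values: none (0 points).
  x = 8: rhs = 12, matching y values: 5, 8 (2 points).
  x = 9: rhs = 0, matching y values: 0 (1 points).
  x = 10: rhs = 3, matching y values: 4, 9 (2 points).
  x = 11: rhs = 1, matching y values: 1, 12 (2 points).
  x = 12: rhs = 0, matching y values: 0 (1 points).
Total affine count: 15.
Full point count |E(F_13)| = 15 + 1 = 16.
Hasse bound: |16 − (13+1)| = |2| = 2 ≤ 2√13 ≈ 7.2111 ✓.


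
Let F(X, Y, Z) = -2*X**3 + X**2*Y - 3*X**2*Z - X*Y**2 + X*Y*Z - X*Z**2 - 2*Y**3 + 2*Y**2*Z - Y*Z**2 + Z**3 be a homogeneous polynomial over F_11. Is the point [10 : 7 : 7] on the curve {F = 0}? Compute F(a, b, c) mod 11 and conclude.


F(10,7,7) ≡ 4 (mod 11); P is NOT on the curve.

Evaluate F(10, 7, 7) term-by-term (mod 11).
  -2*X**3 ↦ -2·1000·1·1 = -2000
  X**2*Y ↦ 1·100·7·1 = 700
  -3*X**2*Z ↦ -3·100·1·7 = -2100
  -X*Y**2 ↦ -1·10·49·1 = -490
  X*Y*Z ↦ 1·10·7·7 = 490
  -X*Z**2 ↦ -1·10·1·49 = -490
  -2*Y**3 ↦ -2·1·343·1 = -686
  2*Y**2*Z ↦ 2·1·49·7 = 686
  -Y*Z**2 ↦ -1·1·7·49 = -343
  Z**3 ↦ 1·1·1·343 = 343
Sum: F(10, 7, 7) = (-2000) + (700) + (-2100) + (-490) + (490) + (-490) + (-686) + (686) + (-343) + (343) = -3890.
Reducing mod 11: -3890 ≡ 4 (mod 11).
Since F(a, b, c) ≡ 4 ≠ 0 (mod 11), P does NOT lie on the curve.


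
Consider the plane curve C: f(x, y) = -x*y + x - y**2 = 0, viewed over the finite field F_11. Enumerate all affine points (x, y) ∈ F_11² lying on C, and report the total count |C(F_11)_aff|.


Affine F_11-points: {(0, 0), (1, 3), (1, 7), (2, 4), (2, 5), (5, 8), (5, 9), (6, 6), (6, 10), (7, 2)}; count = 10.

For each of the 121 pairs (x, y) ∈ F_11², evaluate f(x, y) mod 11. Record the zeros.
  x = 0: [0↦0, 1↦10, 2↦7, 3↦2, 4↦6, 5↦8, 6↦8, 7↦6, 8↦2, 9↦7, 10↦10]  zeros at y ∈ {0}
  x = 1: [0↦1, 1↦10, 2↦6, 3↦0, 4↦3, 5↦4, 6↦3, 7↦0, 8↦6, 9↦10, 10↦1]  zeros at y ∈ {3, 7}
  x = 2: [0↦2, 1↦10, 2↦5, 3↦9, 4↦0, 5↦0, 6↦9, 7↦5, 8↦10, 9↦2, 10↦3]  zeros at y ∈ {4, 5}
  x = 3: [0↦3, 1↦10, 2↦4, 3↦7, 4↦8, 5↦7, 6↦4, 7↦10, 8↦3, 9↦5, 10↦5]  zeros at y ∈ ∅
  x = 4: [0↦4, 1↦10, 2↦3, 3↦5, 4↦5, 5↦3, 6↦10, 7↦4, 8↦7, 9↦8, 10↦7]  zeros at y ∈ ∅
  x = 5: [0↦5, 1↦10, 2↦2, 3↦3, 4↦2, 5↦10, 6↦5, 7↦9, 8↦0, 9↦0, 10↦9]  zeros at y ∈ {8, 9}
  x = 6: [0↦6, 1↦10, 2↦1, 3↦1, 4↦10, 5↦6, 6↦0, 7↦3, 8↦4, 9↦3, 10↦0]  zeros at y ∈ {6, 10}
  x = 7: [0↦7, 1↦10, 2↦0, 3↦10, 4↦7, 5↦2, 6↦6, 7↦8, 8↦8, 9↦6, 10↦2]  zeros at y ∈ {2}
  x = 8: [0↦8, 1↦10, 2↦10, 3↦8, 4↦4, 5↦9, 6↦1, 7↦2, 8↦1, 9↦9, 10↦4]  zeros at y ∈ ∅
  x = 9: [0↦9, 1↦10, 2↦9, 3↦6, 4↦1, 5↦5, 6↦7, 7↦7, 8↦5, 9↦1, 10↦6]  zeros at y ∈ ∅
  x = 10: [0↦10, 1↦10, 2↦8, 3↦4, 4↦9, 5↦1, 6↦2, 7↦1, 8↦9, 9↦4, 10↦8]  zeros at y ∈ ∅
Collecting zeros: affine points = {(0, 0), (1, 3), (1, 7), (2, 4), (2, 5), (5, 8), (5, 9), (6, 6), (6, 10), (7, 2)}.
Total count |C(F_11)_aff| = 10.


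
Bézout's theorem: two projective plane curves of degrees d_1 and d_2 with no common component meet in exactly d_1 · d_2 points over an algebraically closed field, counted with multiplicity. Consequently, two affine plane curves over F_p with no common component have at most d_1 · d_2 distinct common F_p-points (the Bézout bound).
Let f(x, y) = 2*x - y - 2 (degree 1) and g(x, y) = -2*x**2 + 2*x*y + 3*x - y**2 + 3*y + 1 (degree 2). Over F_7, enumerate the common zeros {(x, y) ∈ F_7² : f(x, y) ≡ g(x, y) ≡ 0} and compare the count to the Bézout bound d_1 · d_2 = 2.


Common zeros: ∅; count = 0; Bézout bound = 2.

deg(f) = 1, deg(g) = 2, so Bézout bound = 2.
Scan x ∈ F_7. For each x, list the y ∈ F_7 with f(x, y) ≡ 0 and those with g(x, y) ≡ 0 (mod 7); the common zeros in that column are the intersection.
  x = 0: f ≡ 0 at y ∈ {5}; g ≡ 0 at y ∈ ∅; common: ∅.
  x = 1: f ≡ 0 at y ∈ {0}; g ≡ 0 at y ∈ ∅; common: ∅.
  x = 2: f ≡ 0 at y ∈ {2}; g ≡ 0 at y ∈ ∅; common: ∅.
  x = 3: f ≡ 0 at y ∈ {4}; g ≡ 0 at y ∈ {1}; common: ∅.
  x = 4: f ≡ 0 at y ∈ {6}; g ≡ 0 at y ∈ ∅; common: ∅.
  x = 5: f ≡ 0 at y ∈ {1}; g ≡ 0 at y ∈ ∅; common: ∅.
  x = 6: f ≡ 0 at y ∈ {3}; g ≡ 0 at y ∈ ∅; common: ∅.
Collecting: common zeros = ∅, so the count is 0.
Comparison with the Bézout bound: 0 ≤ 2 = deg(f)·deg(g), as expected for curves with no common component (the affine F_7-count falls short of the bound because intersections may lie at infinity, over extension fields, or carry multiplicity).


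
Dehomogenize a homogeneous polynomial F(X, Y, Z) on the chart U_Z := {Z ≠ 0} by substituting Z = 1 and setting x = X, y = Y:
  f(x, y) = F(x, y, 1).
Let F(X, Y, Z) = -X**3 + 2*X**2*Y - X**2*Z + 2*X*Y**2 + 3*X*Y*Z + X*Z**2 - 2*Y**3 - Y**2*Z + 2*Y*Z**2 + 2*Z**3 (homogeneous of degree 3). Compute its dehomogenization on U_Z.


f(x, y) = -x**3 + 2*x**2*y - x**2 + 2*x*y**2 + 3*x*y + x - 2*y**3 - y**2 + 2*y + 2

On U_Z we set Z = 1. Each monomial c·X^i·Y^j·Z^k in F becomes c·x^i·y^j·1^k = c·x^i·y^j.
Substituting Z = 1: F(X, Y, 1) = -x**3 + 2*x**2*y - x**2 + 2*x*y**2 + 3*x*y + x - 2*y**3 - y**2 + 2*y + 2.
Note: deg(f) ≤ deg(F) = 3; strict inequality happens when F is divisible by Z (lost terms).


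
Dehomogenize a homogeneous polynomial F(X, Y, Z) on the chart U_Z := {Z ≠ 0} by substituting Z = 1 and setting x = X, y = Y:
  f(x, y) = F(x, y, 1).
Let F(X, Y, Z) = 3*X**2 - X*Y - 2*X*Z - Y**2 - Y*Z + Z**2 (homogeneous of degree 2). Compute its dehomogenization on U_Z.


f(x, y) = 3*x**2 - x*y - 2*x - y**2 - y + 1

On U_Z we set Z = 1. Each monomial c·X^i·Y^j·Z^k in F becomes c·x^i·y^j·1^k = c·x^i·y^j.
Substituting Z = 1: F(X, Y, 1) = 3*x**2 - x*y - 2*x - y**2 - y + 1.
Note: deg(f) ≤ deg(F) = 2; strict inequality happens when F is divisible by Z (lost terms).


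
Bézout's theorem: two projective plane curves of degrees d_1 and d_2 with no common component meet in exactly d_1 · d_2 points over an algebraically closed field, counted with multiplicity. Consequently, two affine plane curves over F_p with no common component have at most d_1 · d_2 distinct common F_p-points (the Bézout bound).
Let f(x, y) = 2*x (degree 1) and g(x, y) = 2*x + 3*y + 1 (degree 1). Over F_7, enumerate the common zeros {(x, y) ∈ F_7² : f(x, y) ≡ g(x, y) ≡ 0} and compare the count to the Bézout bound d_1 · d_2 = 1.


Common zeros: {(0, 2)}; count = 1; Bézout bound = 1.

deg(f) = 1, deg(g) = 1, so Bézout bound = 1.
Scan x ∈ F_7. For each x, list the y ∈ F_7 with f(x, y) ≡ 0 and those with g(x, y) ≡ 0 (mod 7); the common zeros in that column are the intersection.
  x = 0: f ≡ 0 at y ∈ {0, 1, 2, 3, 4, 5, 6}; g ≡ 0 at y ∈ {2}; common: {2}.
  x = 1: f ≡ 0 at y ∈ ∅; g ≡ 0 at y ∈ {6}; common: ∅.
  x = 2: f ≡ 0 at y ∈ ∅; g ≡ 0 at y ∈ {3}; common: ∅.
  x = 3: f ≡ 0 at y ∈ ∅; g ≡ 0 at y ∈ {0}; common: ∅.
  x = 4: f ≡ 0 at y ∈ ∅; g ≡ 0 at y ∈ {4}; common: ∅.
  x = 5: f ≡ 0 at y ∈ ∅; g ≡ 0 at y ∈ {1}; common: ∅.
  x = 6: f ≡ 0 at y ∈ ∅; g ≡ 0 at y ∈ {5}; common: ∅.
Collecting: common zeros = {(0, 2)}, so the count is 1.
Comparison with the Bézout bound: 1 ≤ 1 = deg(f)·deg(g), as expected for curves with no common component (the bound is attained).


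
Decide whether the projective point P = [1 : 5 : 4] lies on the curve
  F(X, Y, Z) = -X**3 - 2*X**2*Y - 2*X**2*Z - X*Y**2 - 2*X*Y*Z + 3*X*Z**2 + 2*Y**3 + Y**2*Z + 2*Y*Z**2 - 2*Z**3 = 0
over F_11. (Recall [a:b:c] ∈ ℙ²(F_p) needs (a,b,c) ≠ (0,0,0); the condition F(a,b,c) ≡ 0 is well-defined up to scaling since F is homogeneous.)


F(1,5,4) ≡ 5 (mod 11); P is NOT on the curve.

Evaluate F(1, 5, 4) term-by-term (mod 11).
  -X**3 ↦ -1·1·1·1 = -1
  -2*X**2*Y ↦ -2·1·5·1 = -10
  -2*X**2*Z ↦ -2·1·1·4 = -8
  -X*Y**2 ↦ -1·1·25·1 = -25
  -2*X*Y*Z ↦ -2·1·5·4 = -40
  3*X*Z**2 ↦ 3·1·1·16 = 48
  2*Y**3 ↦ 2·1·125·1 = 250
  Y**2*Z ↦ 1·1·25·4 = 100
  2*Y*Z**2 ↦ 2·1·5·16 = 160
  -2*Z**3 ↦ -2·1·1·64 = -128
Sum: F(1, 5, 4) = (-1) + (-10) + (-8) + (-25) + (-40) + (48) + (250) + (100) + (160) + (-128) = 346.
Reducing mod 11: 346 ≡ 5 (mod 11).
Since F(a, b, c) ≡ 5 ≠ 0 (mod 11), P does NOT lie on the curve.


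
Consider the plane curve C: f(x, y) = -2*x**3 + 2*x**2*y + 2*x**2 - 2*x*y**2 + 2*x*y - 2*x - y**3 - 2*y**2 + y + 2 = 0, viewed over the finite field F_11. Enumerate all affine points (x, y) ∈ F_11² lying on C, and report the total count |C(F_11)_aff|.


Affine F_11-points: {(0, 1), (0, 9), (0, 10), (1, 0), (1, 1), (1, 6), (2, 5), (3, 4), (5, 4), (6, 2), (7, 8), (8, 4)}; count = 12.

For each of the 121 pairs (x, y) ∈ F_11², evaluate f(x, y) mod 11. Record the zeros.
  x = 0: [0↦2, 1↦0, 2↦10, 3↦4, 4↦9, 5↦8, 6↦6, 7↦8, 8↦8, 9↦0, 10↦0]  zeros at y ∈ {1, 9, 10}
  x = 1: [0↦0, 1↦0, 2↦8, 3↦7, 4↦2, 5↦9, 6↦0, 7↦2, 8↦9, 9↦4, 10↦3]  zeros at y ∈ {0, 1, 6}
  x = 2: [0↦1, 1↦7, 2↦6, 3↦3, 4↦3, 5↦0, 6↦10, 7↦5, 8↦1, 9↦3, 10↦5]  zeros at y ∈ {5}
  x = 3: [0↦4, 1↦9, 2↦3, 3↦2, 4↦0, 5↦2, 6↦2, 7↦5, 8↦5, 9↦7, 10↦5]  zeros at y ∈ {4}
  x = 4: [0↦8, 1↦5, 2↦9, 3↦3, 4↦3, 5↦3, 6↦8, 7↦1, 8↦9, 9↦4, 10↦2]  zeros at y ∈ ∅
  x = 5: [0↦1, 1↦5, 2↦1, 3↦5, 4↦0, 5↦2, 6↦5, 7↦3, 8↦1, 9↦4, 10↦6]  zeros at y ∈ {4}
  x = 6: [0↦4, 1↦8, 2↦0, 3↦7, 4↦1, 5↦9, 6↦3, 7↦10, 8↦2, 9↦6, 10↦5]  zeros at y ∈ {2}
  x = 7: [0↦5, 1↦2, 2↦5, 3↦8, 4↦5, 5↦1, 6↦1, 7↦10, 8↦0, 9↦9, 10↦9]  zeros at y ∈ {8}
  x = 8: [0↦3, 1↦8, 2↦4, 3↦7, 4↦0, 5↦10, 6↦9, 7↦2, 8↦5, 9↦1, 10↦6]  zeros at y ∈ {4}
  x = 9: [0↦8, 1↦3, 2↦7, 3↦3, 4↦7, 5↦2, 6↦4, 7↦7, 8↦5, 9↦3, 10↦6]  zeros at y ∈ ∅
  x = 10: [0↦8, 1↦8, 2↦2, 3↦6, 4↦3, 5↦9, 6↦7, 7↦2, 8↦10, 9↦3, 10↦8]  zeros at y ∈ ∅
Collecting zeros: affine points = {(0, 1), (0, 9), (0, 10), (1, 0), (1, 1), (1, 6), (2, 5), (3, 4), (5, 4), (6, 2), (7, 8), (8, 4)}.
Total count |C(F_11)_aff| = 12.


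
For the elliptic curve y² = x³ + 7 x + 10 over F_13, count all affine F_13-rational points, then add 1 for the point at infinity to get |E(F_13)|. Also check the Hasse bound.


Affine points = {(0, 6), (0, 7), (5, 1), (5, 12), (7, 5), (7, 8), (9, 3), (9, 10), (10, 1), (10, 12), (11, 1), (11, 12)}; affine count = 12; |E(F_13)| = 13.

Discriminant check: Δ ∝ 4a³ + 27b² = 4·7³ + 27·10² = 4·343 + 27·100 ≡ 3 (mod 13). Nonzero ⇒ E is nonsingular.
For each x ∈ F_13, compute rhs = x³ + 7·x + 10 mod 13, then count y ∈ F_13 with y² ≡ rhs.
  x = 0: rhs = 10, matching y values: 6, 7 (2 points).
  x = 1: rhs = 5, matching y values: none (0 points).
  x = 2: rhs = 6, matching y values: none (0 points).
  x = 3: rhs = 6, matching y values: none (0 points).
  x = 4: rhs = 11, matching y values: none (0 points).
  x = 5: rhs = 1, matching y values: 1, 12 (2 points).
  x = 6: rhs = 8, matching y values: none (0 points).
  x = 7: rhs = 12, matching y values: 5, 8 (2 points).
  x = 8: rhs = 6, matching y values: none (0 points).
  x = 9: rhs = 9, matching y values: 3, 10 (2 points).
  x = 10: rhs = 1, matching y values: 1, 12 (2 points).
  x = 11: rhs = 1, matching y values: 1, 12 (2 points).
  x = 12: rhs = 2, matching y values: none (0 points).
Total affine count: 12.
Full point count |E(F_13)| = 12 + 1 = 13.
Hasse bound: |13 − (13+1)| = |-1| = 1 ≤ 2√13 ≈ 7.2111 ✓.


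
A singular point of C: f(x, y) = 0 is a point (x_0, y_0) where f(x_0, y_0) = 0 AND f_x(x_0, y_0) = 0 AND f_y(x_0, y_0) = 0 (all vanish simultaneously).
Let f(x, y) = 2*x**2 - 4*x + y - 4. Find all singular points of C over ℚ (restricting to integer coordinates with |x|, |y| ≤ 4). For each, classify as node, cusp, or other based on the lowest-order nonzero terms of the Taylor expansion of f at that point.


No singular points in the scanned grid; C is smooth there.

Compute partial derivatives:
  f_x = 4*x - 4.
  f_y = 1.
f_y = 1 is a nonzero constant, so f_y never vanishes: no point (x, y) can satisfy f = f_x = f_y = 0. In particular no (x, y) ∈ {−4, ..., 4}² is singular; the curve is smooth.


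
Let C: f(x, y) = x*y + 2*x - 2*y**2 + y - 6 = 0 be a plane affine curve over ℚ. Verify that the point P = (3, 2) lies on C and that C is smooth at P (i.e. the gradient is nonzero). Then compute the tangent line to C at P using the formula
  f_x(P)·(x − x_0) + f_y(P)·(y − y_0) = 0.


Tangent line at P: 4*x - 4*y - 4 = 0.

Step 1: f(3, 2) = 0, so P lies on C.
Step 2: partial derivatives
  f_x(x, y) = y + 2, f_y(x, y) = x - 4*y + 1.
  f_x(P) = 4, f_y(P) = -4 (gradient nonzero, so P is smooth).
Step 3: tangent line at P: 4·(x − 3) + -4·(y − 2) = 0.
Expanding: 4*x - 4*y - 4 = 0.


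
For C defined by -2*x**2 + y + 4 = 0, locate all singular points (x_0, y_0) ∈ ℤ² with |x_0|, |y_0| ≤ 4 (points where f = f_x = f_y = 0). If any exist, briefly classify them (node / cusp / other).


No singular points in the scanned grid; C is smooth there.

Compute partial derivatives:
  f_x = -4*x.
  f_y = 1.
f_y = 1 is a nonzero constant, so f_y never vanishes: no point (x, y) can satisfy f = f_x = f_y = 0. In particular no (x, y) ∈ {−4, ..., 4}² is singular; the curve is smooth.


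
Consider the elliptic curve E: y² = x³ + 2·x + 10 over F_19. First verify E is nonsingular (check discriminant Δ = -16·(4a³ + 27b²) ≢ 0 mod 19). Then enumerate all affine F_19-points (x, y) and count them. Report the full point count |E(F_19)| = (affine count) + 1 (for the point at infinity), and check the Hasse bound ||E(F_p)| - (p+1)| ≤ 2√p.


Affine points = {(3, 9), (3, 10), (4, 5), (4, 14), (7, 5), (7, 14), (8, 5), (8, 14), (9, 4), (9, 15), (10, 2), (10, 17), (17, 6), (17, 13), (18, 8), (18, 11)}; affine count = 16; |E(F_19)| = 17.

Discriminant check: Δ ∝ 4a³ + 27b² = 4·2³ + 27·10² = 4·8 + 27·100 ≡ 15 (mod 19). Nonzero ⇒ E is nonsingular.
For each x ∈ F_19, compute rhs = x³ + 2·x + 10 mod 19, then count y ∈ F_19 with y² ≡ rhs.
  x = 0: rhs = 10, matching y values: none (0 points).
  x = 1: rhs = 13, matching y values: none (0 points).
  x = 2: rhs = 3, matching y values: none (0 points).
  x = 3: rhs = 5, matching y values: 9, 10 (2 points).
  x = 4: rhs = 6, matching y values: 5, 14 (2 points).
  x = 5: rhs = 12, matching y values: none (0 points).
  x = 6: rhs = 10, matching y values: none (0 points).
  x = 7: rhs = 6, matching y values: 5, 14 (2 points).
  x = 8: rhs = 6, matching y values: 5, 14 (2 points).
  x = 9: rhs = 16, matching y values: 4, 15 (2 points).
  x = 10: rhs = 4, matching y values: 2, 17 (2 points).
  x = 11: rhs = 14, matching y values: none (0 points).
  x = 12: rhs = 14, matching y values: none (0 points).
  x = 13: rhs = 10, matching y values: none (0 points).
  x = 14: rhs = 8, matching y values: none (0 points).
  x = 15: rhs = 14, matching y values: none (0 points).
  x = 16: rhs = 15, matching y values: none (0 points).
  x = 17: rhs = 17, matching y values: 6, 13 (2 points).
  x = 18: rhs = 7, matching y values: 8, 11 (2 points).
Total affine count: 16.
Full point count |E(F_19)| = 16 + 1 = 17.
Hasse bound: |17 − (19+1)| = |-3| = 3 ≤ 2√19 ≈ 8.7178 ✓.


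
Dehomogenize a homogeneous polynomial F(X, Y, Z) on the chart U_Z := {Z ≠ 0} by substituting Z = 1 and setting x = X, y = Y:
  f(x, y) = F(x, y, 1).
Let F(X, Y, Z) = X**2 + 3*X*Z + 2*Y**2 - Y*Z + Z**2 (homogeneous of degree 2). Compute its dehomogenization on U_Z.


f(x, y) = x**2 + 3*x + 2*y**2 - y + 1

On U_Z we set Z = 1. Each monomial c·X^i·Y^j·Z^k in F becomes c·x^i·y^j·1^k = c·x^i·y^j.
Substituting Z = 1: F(X, Y, 1) = x**2 + 3*x + 2*y**2 - y + 1.
Note: deg(f) ≤ deg(F) = 2; strict inequality happens when F is divisible by Z (lost terms).


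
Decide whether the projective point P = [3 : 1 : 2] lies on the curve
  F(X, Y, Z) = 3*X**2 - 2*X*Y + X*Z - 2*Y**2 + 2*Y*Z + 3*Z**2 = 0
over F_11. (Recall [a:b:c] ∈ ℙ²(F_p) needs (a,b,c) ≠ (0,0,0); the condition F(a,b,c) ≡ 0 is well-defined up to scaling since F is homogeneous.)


F(3,1,2) ≡ 8 (mod 11); P is NOT on the curve.

Evaluate F(3, 1, 2) term-by-term (mod 11).
  3*X**2 ↦ 3·9·1·1 = 27
  -2*X*Y ↦ -2·3·1·1 = -6
  X*Z ↦ 1·3·1·2 = 6
  -2*Y**2 ↦ -2·1·1·1 = -2
  2*Y*Z ↦ 2·1·1·2 = 4
  3*Z**2 ↦ 3·1·1·4 = 12
Sum: F(3, 1, 2) = (27) + (-6) + (6) + (-2) + (4) + (12) = 41.
Reducing mod 11: 41 ≡ 8 (mod 11).
Since F(a, b, c) ≡ 8 ≠ 0 (mod 11), P does NOT lie on the curve.


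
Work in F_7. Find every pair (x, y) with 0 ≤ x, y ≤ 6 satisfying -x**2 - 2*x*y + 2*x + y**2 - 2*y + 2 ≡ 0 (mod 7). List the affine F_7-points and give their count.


Affine F_7-points: {(1, 1), (1, 3), (2, 3), (5, 6), (6, 1), (6, 6)}; count = 6.

For each of the 49 pairs (x, y) ∈ F_7², evaluate f(x, y) mod 7. Record the zeros.
  x = 0: [0↦2, 1↦1, 2↦2, 3↦5, 4↦3, 5↦3, 6↦5]  zeros at y ∈ ∅
  x = 1: [0↦3, 1↦0, 2↦6, 3↦0, 4↦3, 5↦1, 6↦1]  zeros at y ∈ {1, 3}
  x = 2: [0↦2, 1↦4, 2↦1, 3↦0, 4↦1, 5↦4, 6↦2]  zeros at y ∈ {3}
  x = 3: [0↦6, 1↦6, 2↦1, 3↦5, 4↦4, 5↦5, 6↦1]  zeros at y ∈ ∅
  x = 4: [0↦1, 1↦6, 2↦6, 3↦1, 4↦5, 5↦4, 6↦5]  zeros at y ∈ ∅
  x = 5: [0↦1, 1↦4, 2↦2, 3↦2, 4↦4, 5↦1, 6↦0]  zeros at y ∈ {6}
  x = 6: [0↦6, 1↦0, 2↦3, 3↦1, 4↦1, 5↦3, 6↦0]  zeros at y ∈ {1, 6}
Collecting zeros: affine points = {(1, 1), (1, 3), (2, 3), (5, 6), (6, 1), (6, 6)}.
Total count |C(F_7)_aff| = 6.
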